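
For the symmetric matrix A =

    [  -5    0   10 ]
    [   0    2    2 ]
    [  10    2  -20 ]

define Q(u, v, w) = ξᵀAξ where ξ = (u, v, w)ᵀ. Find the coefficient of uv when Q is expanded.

0

The coefficient of uv is A[1,2] + A[2,1] = 2·0 = 0.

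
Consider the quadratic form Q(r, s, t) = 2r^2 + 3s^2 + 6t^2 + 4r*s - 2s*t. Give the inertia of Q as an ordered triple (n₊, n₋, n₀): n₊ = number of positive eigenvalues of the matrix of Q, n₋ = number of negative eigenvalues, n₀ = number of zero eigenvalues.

The symmetric matrix is A = [[2, 2, 0], [2, 3, -1], [0, -1, 6]].
Applying the same elementary operations to the rows and columns of A produces a congruent diagonal matrix with entries 2, 1, 5.
So there are 3 positive pivots.

(3, 0, 0)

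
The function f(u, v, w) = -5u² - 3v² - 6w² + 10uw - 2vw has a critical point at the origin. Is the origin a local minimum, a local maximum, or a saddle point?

The Hessian at the origin is H = [[-10, 0, 10], [0, -6, -2], [10, -2, -12]].
An LDLᵀ factorisation of H has diagonal entries -10, -6, -4/3.
Counting signs: 3 negative.
H is negative definite, so the origin is a strict local maximum.

local maximum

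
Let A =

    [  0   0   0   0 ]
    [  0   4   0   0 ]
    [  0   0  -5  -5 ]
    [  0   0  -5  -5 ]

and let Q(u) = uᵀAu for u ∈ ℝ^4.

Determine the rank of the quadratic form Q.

Congruent diagonalization of A (simultaneous row and column reduction) yields pivots 0, 4, -5, 0.
So there are 1 positive, 1 negative, 2 zero pivots.
The rank is the number of nonzero pivots: 2.

2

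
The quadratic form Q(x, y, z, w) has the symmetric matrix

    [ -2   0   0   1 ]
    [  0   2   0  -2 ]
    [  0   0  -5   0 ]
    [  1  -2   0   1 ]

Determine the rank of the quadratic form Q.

Symmetric row and column elimination reduces A to a congruent diagonal form with pivots -2, 2, -5, -1/2.
So there are 1 positive, 3 negative pivots.
The rank is the number of nonzero pivots: 4.

4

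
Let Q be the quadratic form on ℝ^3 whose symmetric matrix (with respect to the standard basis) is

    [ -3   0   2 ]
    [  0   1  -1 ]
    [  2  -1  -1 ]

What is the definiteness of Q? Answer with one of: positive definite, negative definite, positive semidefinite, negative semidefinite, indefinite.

indefinite

An LDLᵀ factorisation of A has diagonal entries -3, 1, -2/3.
That gives 1 positive, 2 negative pivots.
Hence Q is indefinite.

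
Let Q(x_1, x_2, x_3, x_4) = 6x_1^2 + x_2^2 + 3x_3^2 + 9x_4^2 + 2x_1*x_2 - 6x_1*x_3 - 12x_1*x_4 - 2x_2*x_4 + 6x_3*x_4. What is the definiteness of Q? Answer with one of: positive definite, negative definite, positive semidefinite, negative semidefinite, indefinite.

The associated matrix is A = [[6, 1, -3, -6], [1, 1, 0, -1], [-3, 0, 3, 3], [-6, -1, 3, 9]].
Row-reducing A symmetrically gives the diagonal entries 6, 5/6, 6/5, 3.
That gives 4 positive pivots.
Hence Q is positive definite.

positive definite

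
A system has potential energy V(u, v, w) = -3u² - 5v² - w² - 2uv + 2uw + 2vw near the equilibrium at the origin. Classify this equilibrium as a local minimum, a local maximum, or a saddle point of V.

The Hessian at the origin is H = [[-6, -2, 2], [-2, -10, 2], [2, 2, -2]].
An LDLᵀ factorisation of H has diagonal entries -6, -28/3, -8/7.
That gives 3 negative pivots.
H is negative definite, so the origin is a strict local maximum.

local maximum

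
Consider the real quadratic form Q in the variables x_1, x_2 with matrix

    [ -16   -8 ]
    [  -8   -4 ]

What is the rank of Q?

1

Applying the same elementary operations to the rows and columns of A produces a congruent diagonal matrix with entries -16, 0.
That gives 1 negative, 1 zero pivots.
The rank is the number of nonzero pivots: 1.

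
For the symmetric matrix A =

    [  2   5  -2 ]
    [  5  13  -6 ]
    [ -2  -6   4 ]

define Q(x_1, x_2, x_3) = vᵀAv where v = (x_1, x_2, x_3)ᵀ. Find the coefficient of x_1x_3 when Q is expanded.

-4

The coefficient of x_1x_3 is A[1,3] + A[3,1] = 2·(-2) = -4.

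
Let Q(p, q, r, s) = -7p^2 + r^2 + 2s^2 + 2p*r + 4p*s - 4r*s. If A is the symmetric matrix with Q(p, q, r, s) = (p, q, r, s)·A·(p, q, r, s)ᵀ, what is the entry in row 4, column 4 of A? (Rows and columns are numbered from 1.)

The coefficient of s^2 in Q is 2, and that is exactly A[4,4].

2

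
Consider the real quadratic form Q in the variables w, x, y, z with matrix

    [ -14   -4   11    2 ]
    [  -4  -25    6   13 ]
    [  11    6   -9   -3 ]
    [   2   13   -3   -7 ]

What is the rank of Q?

3

Applying the same elementary operations to the rows and columns of A produces a congruent diagonal matrix with entries -14, -167/7, -5/334, 0.
That gives 3 negative, 1 zero pivots.
The rank is the number of nonzero pivots: 3.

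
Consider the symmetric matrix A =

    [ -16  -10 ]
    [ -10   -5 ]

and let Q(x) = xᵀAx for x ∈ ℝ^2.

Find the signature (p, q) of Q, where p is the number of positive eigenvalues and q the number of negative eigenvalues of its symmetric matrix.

An LDLᵀ factorisation of A has diagonal entries -16, 5/4.
Counting signs: 1 positive, 1 negative.

(1, 1)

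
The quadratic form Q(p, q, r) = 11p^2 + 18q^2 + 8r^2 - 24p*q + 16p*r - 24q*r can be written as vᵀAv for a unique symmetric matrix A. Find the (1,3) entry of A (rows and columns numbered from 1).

The coefficient of p·r in Q is 16. For a symmetric A this equals A[1,3] + A[3,1] = 2·A[1,3].
So A[1,3] = 16/2 = 8.

8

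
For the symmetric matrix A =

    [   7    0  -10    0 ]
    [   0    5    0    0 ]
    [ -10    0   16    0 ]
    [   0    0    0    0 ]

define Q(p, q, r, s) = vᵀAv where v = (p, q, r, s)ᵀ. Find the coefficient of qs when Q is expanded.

0

The coefficient of qs is A[2,4] + A[4,2] = 2·0 = 0.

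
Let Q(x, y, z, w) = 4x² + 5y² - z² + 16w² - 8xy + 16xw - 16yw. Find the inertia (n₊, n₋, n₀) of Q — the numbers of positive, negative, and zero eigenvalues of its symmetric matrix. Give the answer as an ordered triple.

(2, 1, 1)

The symmetric matrix is A = [[4, -4, 0, 8], [-4, 5, 0, -8], [0, 0, -1, 0], [8, -8, 0, 16]].
Applying the same elementary operations to the rows and columns of A produces a congruent diagonal matrix with entries 4, 1, -1, 0.
So there are 2 positive, 1 negative, 1 zero pivots.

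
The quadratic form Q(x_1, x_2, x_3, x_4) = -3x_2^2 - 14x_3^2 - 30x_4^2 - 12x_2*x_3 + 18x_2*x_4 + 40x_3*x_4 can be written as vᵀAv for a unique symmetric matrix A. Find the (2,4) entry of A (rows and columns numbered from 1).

The coefficient of x_2·x_4 in Q is 18. For a symmetric A this equals A[2,4] + A[4,2] = 2·A[2,4].
So A[2,4] = 18/2 = 9.

9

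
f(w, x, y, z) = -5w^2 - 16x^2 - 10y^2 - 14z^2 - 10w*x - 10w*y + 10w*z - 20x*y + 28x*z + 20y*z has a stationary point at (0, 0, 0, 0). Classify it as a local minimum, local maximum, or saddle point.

local maximum

The Hessian at the origin is H = [[-10, -10, -10, 10], [-10, -32, -20, 28], [-10, -20, -20, 20], [10, 28, 20, -28]].
Applying the same elementary operations to the rows and columns of H produces a congruent diagonal matrix with entries -10, -22, -60/11, -8/3.
That gives 4 negative pivots.
H is negative definite, so the origin is a strict local maximum.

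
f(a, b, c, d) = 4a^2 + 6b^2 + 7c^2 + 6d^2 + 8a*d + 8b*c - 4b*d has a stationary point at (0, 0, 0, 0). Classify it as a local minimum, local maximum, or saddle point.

local minimum

The Hessian at the origin is H = [[8, 0, 0, 8], [0, 12, 8, -4], [0, 8, 14, 0], [8, -4, 0, 12]].
Applying the same elementary operations to the rows and columns of H produces a congruent diagonal matrix with entries 8, 12, 26/3, 24/13.
So there are 4 positive pivots.
H is positive definite, so the origin is a strict local minimum.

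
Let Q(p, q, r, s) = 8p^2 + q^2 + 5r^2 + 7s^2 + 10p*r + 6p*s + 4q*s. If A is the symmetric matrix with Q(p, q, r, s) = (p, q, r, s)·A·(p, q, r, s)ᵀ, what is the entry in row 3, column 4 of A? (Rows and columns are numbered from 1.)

0

The coefficient of r·s in Q is 0. For a symmetric A this equals A[3,4] + A[4,3] = 2·A[3,4].
So A[3,4] = 0/2 = 0.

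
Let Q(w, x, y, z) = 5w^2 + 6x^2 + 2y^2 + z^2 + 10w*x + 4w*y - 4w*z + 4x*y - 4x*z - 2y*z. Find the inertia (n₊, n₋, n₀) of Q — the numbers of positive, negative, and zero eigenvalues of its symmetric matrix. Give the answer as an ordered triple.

(4, 0, 0)

The associated matrix is A = [[5, 5, 2, -2], [5, 6, 2, -2], [2, 2, 2, -1], [-2, -2, -1, 1]].
An LDLᵀ factorisation of A has diagonal entries 5, 1, 6/5, 1/6.
So there are 4 positive pivots.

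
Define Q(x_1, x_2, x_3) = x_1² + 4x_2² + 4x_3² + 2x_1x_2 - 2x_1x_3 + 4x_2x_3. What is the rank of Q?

2

The symmetric matrix is A = [[1, 1, -1], [1, 4, 2], [-1, 2, 4]].
Row-reducing A symmetrically gives the diagonal entries 1, 3, 0.
That gives 2 positive, 1 zero pivots.
The rank is the number of nonzero pivots: 2.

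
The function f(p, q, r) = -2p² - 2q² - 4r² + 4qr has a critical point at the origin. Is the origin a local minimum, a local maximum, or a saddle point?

local maximum

The Hessian at the origin is H = [[-4, 0, 0], [0, -4, 4], [0, 4, -8]].
Row-reducing H symmetrically gives the diagonal entries -4, -4, -4.
That gives 3 negative pivots.
H is negative definite, so the origin is a strict local maximum.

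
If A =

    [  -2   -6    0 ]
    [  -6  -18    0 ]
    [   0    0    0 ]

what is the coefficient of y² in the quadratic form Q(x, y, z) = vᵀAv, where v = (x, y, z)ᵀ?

The coefficient of y² is the diagonal entry A[2,2] = -18.

-18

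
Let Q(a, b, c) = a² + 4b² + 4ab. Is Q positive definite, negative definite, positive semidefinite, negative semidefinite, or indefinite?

positive semidefinite

The associated matrix is A = [[1, 2, 0], [2, 4, 0], [0, 0, 0]].
Row-reducing A symmetrically gives the diagonal entries 1, 0, 0.
So there are 1 positive, 2 zero pivots.
Hence Q is positive semidefinite.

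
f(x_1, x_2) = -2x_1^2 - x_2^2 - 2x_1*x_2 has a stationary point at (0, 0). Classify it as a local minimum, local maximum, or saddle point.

The Hessian at the origin is H = [[-4, -2], [-2, -2]].
det H = -4·-2 − (-2)² = 4 > 0 and H[1,1] = -4 < 0, so H is negative definite.
Therefore the origin is a local maximum.

local maximum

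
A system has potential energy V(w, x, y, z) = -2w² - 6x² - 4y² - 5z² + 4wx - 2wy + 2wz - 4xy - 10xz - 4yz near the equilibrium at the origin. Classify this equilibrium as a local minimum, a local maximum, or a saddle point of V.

The Hessian at the origin is H = [[-4, 4, -2, 2], [4, -12, -4, -10], [-2, -4, -8, -4], [2, -10, -4, -10]].
An LDLᵀ factorisation of H has diagonal entries -4, -8, -5/2, -3/5.
That gives 4 negative pivots.
H is negative definite, so the origin is a strict local maximum.

local maximum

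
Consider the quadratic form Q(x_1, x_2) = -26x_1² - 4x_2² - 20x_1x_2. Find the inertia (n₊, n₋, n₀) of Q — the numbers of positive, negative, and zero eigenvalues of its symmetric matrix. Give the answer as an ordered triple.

(0, 2, 0)

The associated matrix is A = [[-26, -10], [-10, -4]].
Symmetric row and column elimination reduces A to a congruent diagonal form with pivots -26, -2/13.
So there are 2 negative pivots.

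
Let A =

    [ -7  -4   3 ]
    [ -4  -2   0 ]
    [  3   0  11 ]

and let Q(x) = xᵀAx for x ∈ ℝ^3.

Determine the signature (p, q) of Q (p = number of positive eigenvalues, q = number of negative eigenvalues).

(2, 1)

Applying the same elementary operations to the rows and columns of A produces a congruent diagonal matrix with entries -7, 2/7, 2.
Counting signs: 2 positive, 1 negative.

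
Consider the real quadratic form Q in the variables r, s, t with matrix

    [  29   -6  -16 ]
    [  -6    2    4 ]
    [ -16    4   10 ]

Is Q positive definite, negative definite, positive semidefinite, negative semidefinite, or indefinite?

positive definite

Row-reducing A symmetrically gives the diagonal entries 29, 22/29, 6/11.
So there are 3 positive pivots.
Hence Q is positive definite.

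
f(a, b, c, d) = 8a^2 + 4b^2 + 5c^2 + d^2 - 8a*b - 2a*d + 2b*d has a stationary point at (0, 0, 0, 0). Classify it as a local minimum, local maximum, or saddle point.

The Hessian at the origin is H = [[16, -8, 0, -2], [-8, 8, 0, 2], [0, 0, 10, 0], [-2, 2, 0, 2]].
Congruent diagonalization of H (simultaneous row and column reduction) yields pivots 16, 4, 10, 3/2.
So there are 4 positive pivots.
H is positive definite, so the origin is a strict local minimum.

local minimum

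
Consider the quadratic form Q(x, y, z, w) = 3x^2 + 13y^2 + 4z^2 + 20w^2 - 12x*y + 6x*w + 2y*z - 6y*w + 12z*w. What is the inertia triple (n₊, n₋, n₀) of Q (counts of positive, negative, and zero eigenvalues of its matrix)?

(4, 0, 0)

Write A = [[3, -6, 0, 3], [-6, 13, 1, -3], [0, 1, 4, 6], [3, -3, 6, 20]].
An LDLᵀ factorisation of A has diagonal entries 3, 1, 3, 5.
That gives 4 positive pivots.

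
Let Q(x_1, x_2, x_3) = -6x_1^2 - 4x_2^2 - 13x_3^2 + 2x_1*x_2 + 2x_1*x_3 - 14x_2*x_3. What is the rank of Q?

The symmetric matrix is A = [[-6, 1, 1], [1, -4, -7], [1, -7, -13]].
An LDLᵀ factorisation of A has diagonal entries -6, -23/6, -15/23.
That gives 3 negative pivots.
The rank is the number of nonzero pivots: 3.

3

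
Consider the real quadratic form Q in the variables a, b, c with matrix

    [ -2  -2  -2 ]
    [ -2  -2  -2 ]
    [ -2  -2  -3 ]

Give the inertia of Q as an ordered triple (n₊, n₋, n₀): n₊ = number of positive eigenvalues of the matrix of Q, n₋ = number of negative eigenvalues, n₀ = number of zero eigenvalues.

Row-reducing A symmetrically gives the diagonal entries -2, 0, -1.
So there are 2 negative, 1 zero pivots.

(0, 2, 1)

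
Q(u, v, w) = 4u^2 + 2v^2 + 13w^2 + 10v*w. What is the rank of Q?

The symmetric matrix is A = [[4, 0, 0], [0, 2, 5], [0, 5, 13]].
An LDLᵀ factorisation of A has diagonal entries 4, 2, 1/2.
That gives 3 positive pivots.
The rank is the number of nonzero pivots: 3.

3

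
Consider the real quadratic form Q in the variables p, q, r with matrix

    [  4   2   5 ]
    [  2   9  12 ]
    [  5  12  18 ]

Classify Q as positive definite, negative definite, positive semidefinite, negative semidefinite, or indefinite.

positive definite

Leading principal minors: Δ_1 = 4, Δ_2 = 32, Δ_3 = 15.
All leading principal minors are positive, so by Sylvester's criterion Q is positive definite.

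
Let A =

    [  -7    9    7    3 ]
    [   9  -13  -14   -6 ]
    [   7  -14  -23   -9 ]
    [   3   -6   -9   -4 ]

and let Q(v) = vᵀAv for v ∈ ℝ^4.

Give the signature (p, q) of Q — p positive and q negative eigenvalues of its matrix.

(1, 3)

Row-reducing A symmetrically gives the diagonal entries -7, -10/7, 3/2, -1.
That gives 1 positive, 3 negative pivots.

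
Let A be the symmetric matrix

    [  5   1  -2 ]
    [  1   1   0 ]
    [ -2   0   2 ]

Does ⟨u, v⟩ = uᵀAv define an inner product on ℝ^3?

An LDLᵀ factorisation of A has diagonal entries 5, 4/5, 1.
Counting signs: 3 positive.
Hence Q is positive definite.
⟨·,·⟩ is an inner product exactly when A is positive definite.

yes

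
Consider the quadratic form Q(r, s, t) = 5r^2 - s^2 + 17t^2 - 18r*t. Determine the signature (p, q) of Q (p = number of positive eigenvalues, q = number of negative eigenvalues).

The symmetric matrix is A = [[5, 0, -9], [0, -1, 0], [-9, 0, 17]].
Symmetric row and column elimination reduces A to a congruent diagonal form with pivots 5, -1, 4/5.
Counting signs: 2 positive, 1 negative.

(2, 1)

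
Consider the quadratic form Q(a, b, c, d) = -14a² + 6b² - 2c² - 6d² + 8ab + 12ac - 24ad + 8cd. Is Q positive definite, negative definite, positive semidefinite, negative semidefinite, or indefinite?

Write A = [[-14, 4, 6, -12], [4, 6, 0, 0], [6, 0, -2, 4], [-12, 0, 4, -6]].
Row-reducing A symmetrically gives the diagonal entries -14, 50/7, 4/25, 2.
That gives 3 positive, 1 negative pivots.
Hence Q is indefinite.

indefinite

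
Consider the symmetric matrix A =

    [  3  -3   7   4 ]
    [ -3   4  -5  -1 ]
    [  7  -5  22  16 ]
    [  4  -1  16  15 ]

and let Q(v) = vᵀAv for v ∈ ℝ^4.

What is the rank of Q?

An LDLᵀ factorisation of A has diagonal entries 3, 1, 5/3, 2/5.
Counting signs: 4 positive.
The rank is the number of nonzero pivots: 4.

4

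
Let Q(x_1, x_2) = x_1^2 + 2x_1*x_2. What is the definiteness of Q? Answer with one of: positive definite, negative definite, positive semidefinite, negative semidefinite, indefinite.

indefinite

Write A = [[1, 1], [1, 0]].
Row-reducing A symmetrically gives the diagonal entries 1, -1.
So there are 1 positive, 1 negative pivots.
Hence Q is indefinite.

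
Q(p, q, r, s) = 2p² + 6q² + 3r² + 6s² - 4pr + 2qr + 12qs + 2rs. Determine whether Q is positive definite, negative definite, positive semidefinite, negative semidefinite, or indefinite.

positive semidefinite

Write A = [[2, 0, -2, 0], [0, 6, 1, 6], [-2, 1, 3, 1], [0, 6, 1, 6]].
Applying the same elementary operations to the rows and columns of A produces a congruent diagonal matrix with entries 2, 6, 5/6, 0.
That gives 3 positive, 1 zero pivots.
Hence Q is positive semidefinite.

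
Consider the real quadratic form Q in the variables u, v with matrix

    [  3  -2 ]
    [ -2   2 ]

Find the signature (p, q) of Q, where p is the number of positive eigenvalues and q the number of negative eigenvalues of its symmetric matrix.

(2, 0)

Row-reducing A symmetrically gives the diagonal entries 3, 2/3.
That gives 2 positive pivots.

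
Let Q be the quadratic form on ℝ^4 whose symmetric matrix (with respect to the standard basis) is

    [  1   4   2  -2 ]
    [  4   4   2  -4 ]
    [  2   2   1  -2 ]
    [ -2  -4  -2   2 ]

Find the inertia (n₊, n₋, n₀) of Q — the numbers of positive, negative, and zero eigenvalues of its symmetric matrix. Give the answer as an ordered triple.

Row-reducing A symmetrically gives the diagonal entries 1, -12, 0, -2/3.
So there are 1 positive, 2 negative, 1 zero pivots.

(1, 2, 1)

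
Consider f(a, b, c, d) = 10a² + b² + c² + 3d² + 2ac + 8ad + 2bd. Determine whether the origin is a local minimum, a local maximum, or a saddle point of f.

The Hessian at the origin is H = [[20, 0, 2, 8], [0, 2, 0, 2], [2, 0, 2, 0], [8, 2, 0, 6]].
Applying the same elementary operations to the rows and columns of H produces a congruent diagonal matrix with entries 20, 2, 9/5, 4/9.
That gives 4 positive pivots.
H is positive definite, so the origin is a strict local minimum.

local minimum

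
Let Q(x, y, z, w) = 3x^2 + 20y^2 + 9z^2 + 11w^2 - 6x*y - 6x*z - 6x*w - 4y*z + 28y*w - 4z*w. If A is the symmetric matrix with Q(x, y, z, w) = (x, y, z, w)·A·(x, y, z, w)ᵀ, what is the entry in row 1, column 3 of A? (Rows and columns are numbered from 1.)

The coefficient of x·z in Q is -6. For a symmetric A this equals A[1,3] + A[3,1] = 2·A[1,3].
So A[1,3] = -6/2 = -3.

-3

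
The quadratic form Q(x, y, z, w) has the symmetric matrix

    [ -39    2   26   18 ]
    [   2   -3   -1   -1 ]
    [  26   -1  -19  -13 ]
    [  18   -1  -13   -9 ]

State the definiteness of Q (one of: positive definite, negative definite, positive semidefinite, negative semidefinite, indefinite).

Leading principal minors: Δ_1 = -39, Δ_2 = 113, Δ_3 = -184, Δ_4 = 12.
The signs alternate starting with Δ_1 < 0, so by Sylvester's criterion Q is negative definite.

negative definite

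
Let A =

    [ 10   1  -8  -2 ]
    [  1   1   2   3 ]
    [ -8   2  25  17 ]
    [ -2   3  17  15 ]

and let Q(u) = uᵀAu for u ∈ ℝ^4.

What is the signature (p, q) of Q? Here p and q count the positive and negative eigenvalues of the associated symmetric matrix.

(4, 0)

Applying the same elementary operations to the rows and columns of A produces a congruent diagonal matrix with entries 10, 9/10, 89/9, 20/89.
That gives 4 positive pivots.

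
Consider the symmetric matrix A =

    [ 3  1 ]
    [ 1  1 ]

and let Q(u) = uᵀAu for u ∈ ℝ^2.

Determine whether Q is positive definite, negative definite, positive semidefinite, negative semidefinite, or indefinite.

positive definite

Leading principal minors: Δ_1 = 3, Δ_2 = 2.
All leading principal minors are positive, so by Sylvester's criterion Q is positive definite.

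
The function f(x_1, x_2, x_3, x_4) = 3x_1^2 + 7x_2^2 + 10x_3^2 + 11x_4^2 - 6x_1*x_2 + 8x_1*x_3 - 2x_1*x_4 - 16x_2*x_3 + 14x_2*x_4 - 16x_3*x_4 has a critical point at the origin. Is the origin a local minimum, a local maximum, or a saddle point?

The Hessian at the origin is H = [[6, -6, 8, -2], [-6, 14, -16, 14], [8, -16, 20, -16], [-2, 14, -16, 22]].
An LDLᵀ factorisation of H has diagonal entries 6, 8, 4/3, 2.
Counting signs: 4 positive.
H is positive definite, so the origin is a strict local minimum.

local minimum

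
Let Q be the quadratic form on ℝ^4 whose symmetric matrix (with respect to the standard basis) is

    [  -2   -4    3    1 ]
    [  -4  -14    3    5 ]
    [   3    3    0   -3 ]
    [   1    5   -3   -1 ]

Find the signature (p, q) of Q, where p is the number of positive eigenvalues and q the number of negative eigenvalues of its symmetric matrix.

An LDLᵀ factorisation of A has diagonal entries -2, -6, 6, -1/2.
That gives 1 positive, 3 negative pivots.

(1, 3)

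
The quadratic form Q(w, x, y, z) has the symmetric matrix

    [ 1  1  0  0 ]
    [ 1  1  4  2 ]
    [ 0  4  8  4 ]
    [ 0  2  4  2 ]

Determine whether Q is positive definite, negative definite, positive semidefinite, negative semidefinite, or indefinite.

A is congruent to a diagonal matrix with 2 positive, 1 negative and 1 zero entries, so Q is indefinite.

indefinite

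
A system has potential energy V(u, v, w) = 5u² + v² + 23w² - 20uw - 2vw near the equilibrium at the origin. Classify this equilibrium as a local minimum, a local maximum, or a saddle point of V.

local minimum

The Hessian at the origin is H = [[10, 0, -20], [0, 2, -2], [-20, -2, 46]].
Congruent diagonalization of H (simultaneous row and column reduction) yields pivots 10, 2, 4.
That gives 3 positive pivots.
H is positive definite, so the origin is a strict local minimum.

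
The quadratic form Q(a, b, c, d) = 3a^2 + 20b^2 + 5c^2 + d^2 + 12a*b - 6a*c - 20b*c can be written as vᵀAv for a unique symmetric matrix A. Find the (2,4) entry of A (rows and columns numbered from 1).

The coefficient of b·d in Q is 0. For a symmetric A this equals A[2,4] + A[4,2] = 2·A[2,4].
So A[2,4] = 0/2 = 0.

0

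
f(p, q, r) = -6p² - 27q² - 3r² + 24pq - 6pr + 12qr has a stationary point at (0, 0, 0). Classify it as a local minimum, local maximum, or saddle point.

The Hessian at the origin is H = [[-12, 24, -6], [24, -54, 12], [-6, 12, -6]].
Congruent diagonalization of H (simultaneous row and column reduction) yields pivots -12, -6, -3.
Counting signs: 3 negative.
H is negative definite, so the origin is a strict local maximum.

local maximum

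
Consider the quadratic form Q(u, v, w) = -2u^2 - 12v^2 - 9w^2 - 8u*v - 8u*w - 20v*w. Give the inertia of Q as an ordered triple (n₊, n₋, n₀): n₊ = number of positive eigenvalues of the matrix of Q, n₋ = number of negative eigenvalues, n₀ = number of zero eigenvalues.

Write A = [[-2, -4, -4], [-4, -12, -10], [-4, -10, -9]].
Symmetric row and column elimination reduces A to a congruent diagonal form with pivots -2, -4, 0.
That gives 2 negative, 1 zero pivots.

(0, 2, 1)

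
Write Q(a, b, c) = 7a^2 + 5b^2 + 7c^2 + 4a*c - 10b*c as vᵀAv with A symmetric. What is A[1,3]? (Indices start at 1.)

2

The coefficient of a·c in Q is 4. For a symmetric A this equals A[1,3] + A[3,1] = 2·A[1,3].
So A[1,3] = 4/2 = 2.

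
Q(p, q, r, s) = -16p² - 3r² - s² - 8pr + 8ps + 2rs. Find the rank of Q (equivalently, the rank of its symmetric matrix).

The symmetric matrix is A = [[-16, 0, -4, 4], [0, 0, 0, 0], [-4, 0, -3, 1], [4, 0, 1, -1]].
Applying the same elementary operations to the rows and columns of A produces a congruent diagonal matrix with entries -16, 0, -2, 0.
Counting signs: 2 negative, 2 zero.
The rank is the number of nonzero pivots: 2.

2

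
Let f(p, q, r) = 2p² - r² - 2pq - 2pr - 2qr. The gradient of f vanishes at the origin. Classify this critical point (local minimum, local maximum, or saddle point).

saddle point

The Hessian at the origin is H = [[4, -2, -2], [-2, 0, -2], [-2, -2, -2]].
Row-reducing H symmetrically gives the diagonal entries 4, -1, 6.
That gives 2 positive, 1 negative pivots.
H is indefinite, so the origin is a saddle point.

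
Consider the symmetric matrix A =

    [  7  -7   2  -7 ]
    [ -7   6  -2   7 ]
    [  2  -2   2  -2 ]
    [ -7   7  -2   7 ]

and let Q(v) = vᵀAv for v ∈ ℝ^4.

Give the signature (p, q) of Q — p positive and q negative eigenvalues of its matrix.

(2, 1)

Applying the same elementary operations to the rows and columns of A produces a congruent diagonal matrix with entries 7, -1, 10/7, 0.
Counting signs: 2 positive, 1 negative, 1 zero.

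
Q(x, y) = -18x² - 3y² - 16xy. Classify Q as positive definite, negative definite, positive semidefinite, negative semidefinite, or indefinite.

The symmetric matrix of Q is [[-18, -8], [-8, -3]].
For the 2×2 matrix [[-18, -8], [-8, -3]]: det = -18·-3 − (-8)² = -10, trace = -21.
det < 0 so the eigenvalues have opposite signs; the form is indefinite.

indefinite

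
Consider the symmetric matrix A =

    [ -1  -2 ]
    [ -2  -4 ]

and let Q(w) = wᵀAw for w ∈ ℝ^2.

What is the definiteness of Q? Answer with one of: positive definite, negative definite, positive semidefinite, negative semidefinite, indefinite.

negative semidefinite

For the 2×2 matrix [[-1, -2], [-2, -4]]: det = -1·-4 − (-2)² = 0, trace = -5.
det = 0 so one eigenvalue is zero; the form is semidefinite with the sign of the trace.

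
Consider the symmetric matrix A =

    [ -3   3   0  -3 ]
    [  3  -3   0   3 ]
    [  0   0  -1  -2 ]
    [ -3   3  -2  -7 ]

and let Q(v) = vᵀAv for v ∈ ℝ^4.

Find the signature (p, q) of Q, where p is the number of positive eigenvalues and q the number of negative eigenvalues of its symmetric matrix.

Row-reducing A symmetrically gives the diagonal entries -3, 0, -1, 0.
That gives 2 negative, 2 zero pivots.

(0, 2)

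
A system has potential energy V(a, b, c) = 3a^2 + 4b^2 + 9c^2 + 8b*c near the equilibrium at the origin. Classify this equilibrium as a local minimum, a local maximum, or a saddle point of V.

The Hessian at the origin is H = [[6, 0, 0], [0, 8, 8], [0, 8, 18]].
Applying the same elementary operations to the rows and columns of H produces a congruent diagonal matrix with entries 6, 8, 10.
That gives 3 positive pivots.
H is positive definite, so the origin is a strict local minimum.

local minimum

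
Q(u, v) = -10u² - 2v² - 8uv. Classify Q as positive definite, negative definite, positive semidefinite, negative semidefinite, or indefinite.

negative definite

The symmetric matrix of Q is [[-10, -4], [-4, -2]].
For the 2×2 matrix [[-10, -4], [-4, -2]]: det = -10·-2 − (-4)² = 4, trace = -12.
det > 0 so both eigenvalues share the sign of the trace; trace = -12 < 0 ⇒ both negative.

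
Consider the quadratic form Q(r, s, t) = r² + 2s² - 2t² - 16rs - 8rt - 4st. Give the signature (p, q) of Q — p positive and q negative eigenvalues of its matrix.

(2, 1)

The symmetric matrix is A = [[1, -8, -4], [-8, 2, -2], [-4, -2, -2]].
Congruent diagonalization of A (simultaneous row and column reduction) yields pivots 1, -62, 20/31.
Counting signs: 2 positive, 1 negative.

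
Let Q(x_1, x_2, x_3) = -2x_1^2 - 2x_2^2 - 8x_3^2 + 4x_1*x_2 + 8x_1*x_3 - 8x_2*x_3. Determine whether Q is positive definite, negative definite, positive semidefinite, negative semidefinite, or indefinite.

negative semidefinite

Write A = [[-2, 2, 4], [2, -2, -4], [4, -4, -8]].
Congruent diagonalization of A (simultaneous row and column reduction) yields pivots -2, 0, 0.
Counting signs: 1 negative, 2 zero.
Hence Q is negative semidefinite.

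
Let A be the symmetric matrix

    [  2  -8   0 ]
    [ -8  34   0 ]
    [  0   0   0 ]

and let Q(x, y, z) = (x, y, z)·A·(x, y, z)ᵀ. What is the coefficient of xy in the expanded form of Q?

-16

The coefficient of xy is A[1,2] + A[2,1] = 2·(-8) = -16.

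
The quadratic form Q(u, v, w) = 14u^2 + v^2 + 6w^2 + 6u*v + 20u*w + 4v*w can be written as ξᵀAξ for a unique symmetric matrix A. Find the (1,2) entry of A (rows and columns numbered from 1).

3

The coefficient of u·v in Q is 6. For a symmetric A this equals A[1,2] + A[2,1] = 2·A[1,2].
So A[1,2] = 6/2 = 3.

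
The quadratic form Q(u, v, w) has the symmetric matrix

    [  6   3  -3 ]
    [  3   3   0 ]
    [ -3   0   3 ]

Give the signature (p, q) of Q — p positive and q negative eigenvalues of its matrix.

Applying the same elementary operations to the rows and columns of A produces a congruent diagonal matrix with entries 6, 3/2, 0.
So there are 2 positive, 1 zero pivots.

(2, 0)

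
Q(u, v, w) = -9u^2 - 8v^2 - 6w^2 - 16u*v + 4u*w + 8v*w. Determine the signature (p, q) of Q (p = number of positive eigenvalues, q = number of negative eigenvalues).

The symmetric matrix is A = [[-9, -8, 2], [-8, -8, 4], [2, 4, -6]].
Row-reducing A symmetrically gives the diagonal entries -9, -8/9, 0.
That gives 2 negative, 1 zero pivots.

(0, 2)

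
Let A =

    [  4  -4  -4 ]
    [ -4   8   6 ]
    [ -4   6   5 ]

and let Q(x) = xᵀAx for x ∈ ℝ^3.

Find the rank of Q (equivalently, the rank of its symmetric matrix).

Symmetric row and column elimination reduces A to a congruent diagonal form with pivots 4, 4, 0.
That gives 2 positive, 1 zero pivots.
The rank is the number of nonzero pivots: 2.

2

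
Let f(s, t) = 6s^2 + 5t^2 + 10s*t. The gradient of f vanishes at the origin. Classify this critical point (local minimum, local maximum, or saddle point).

local minimum

The Hessian at the origin is H = [[12, 10], [10, 10]].
det H = 12·10 − (10)² = 20 > 0 and H[1,1] = 12 > 0, so H is positive definite.
Therefore the origin is a local minimum.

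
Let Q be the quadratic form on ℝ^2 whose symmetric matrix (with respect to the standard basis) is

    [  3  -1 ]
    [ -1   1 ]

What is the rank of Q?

2

Symmetric row and column elimination reduces A to a congruent diagonal form with pivots 3, 2/3.
Counting signs: 2 positive.
The rank is the number of nonzero pivots: 2.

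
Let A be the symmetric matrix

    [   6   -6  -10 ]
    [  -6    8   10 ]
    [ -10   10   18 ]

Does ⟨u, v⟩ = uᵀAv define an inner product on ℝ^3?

yes

Leading principal minors: Δ_1 = 6, Δ_2 = 12, Δ_3 = 16.
All leading principal minors are positive, so by Sylvester's criterion Q is positive definite.
⟨·,·⟩ is an inner product exactly when A is positive definite.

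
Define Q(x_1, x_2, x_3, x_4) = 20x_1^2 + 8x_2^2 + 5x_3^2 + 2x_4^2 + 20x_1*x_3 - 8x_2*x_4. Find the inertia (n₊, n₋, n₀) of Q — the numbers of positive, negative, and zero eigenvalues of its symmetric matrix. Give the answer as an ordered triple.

The associated matrix is A = [[20, 0, 10, 0], [0, 8, 0, -4], [10, 0, 5, 0], [0, -4, 0, 2]].
Applying the same elementary operations to the rows and columns of A produces a congruent diagonal matrix with entries 20, 8, 0, 0.
Counting signs: 2 positive, 2 zero.

(2, 0, 2)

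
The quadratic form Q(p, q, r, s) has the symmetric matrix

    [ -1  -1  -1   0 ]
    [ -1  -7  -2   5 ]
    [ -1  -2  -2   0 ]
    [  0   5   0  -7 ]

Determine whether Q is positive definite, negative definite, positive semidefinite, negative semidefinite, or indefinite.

Leading principal minors: Δ_1 = -1, Δ_2 = 6, Δ_3 = -5, Δ_4 = 10.
The signs alternate starting with Δ_1 < 0, so by Sylvester's criterion Q is negative definite.

negative definite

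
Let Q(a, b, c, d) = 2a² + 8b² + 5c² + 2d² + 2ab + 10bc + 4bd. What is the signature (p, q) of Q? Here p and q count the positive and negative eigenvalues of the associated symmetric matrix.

The symmetric matrix is A = [[2, 1, 0, 0], [1, 8, 5, 2], [0, 5, 5, 0], [0, 2, 0, 2]].
An LDLᵀ factorisation of A has diagonal entries 2, 15/2, 5/3, 2/5.
So there are 4 positive pivots.

(4, 0)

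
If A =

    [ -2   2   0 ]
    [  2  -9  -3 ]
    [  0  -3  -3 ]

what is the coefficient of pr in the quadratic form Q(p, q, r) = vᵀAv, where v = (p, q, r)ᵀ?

The coefficient of pr is A[1,3] + A[3,1] = 2·0 = 0.

0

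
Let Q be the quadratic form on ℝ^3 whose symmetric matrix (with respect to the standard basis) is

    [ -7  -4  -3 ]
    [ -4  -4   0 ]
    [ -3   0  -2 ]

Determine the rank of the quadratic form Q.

Symmetric row and column elimination reduces A to a congruent diagonal form with pivots -7, -12/7, 1.
So there are 1 positive, 2 negative pivots.
The rank is the number of nonzero pivots: 3.

3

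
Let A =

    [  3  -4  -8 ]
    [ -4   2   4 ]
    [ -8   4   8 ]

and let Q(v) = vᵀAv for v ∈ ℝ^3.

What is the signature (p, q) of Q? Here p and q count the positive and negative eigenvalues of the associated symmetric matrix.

(1, 1)

Symmetric row and column elimination reduces A to a congruent diagonal form with pivots 3, -10/3, 0.
Counting signs: 1 positive, 1 negative, 1 zero.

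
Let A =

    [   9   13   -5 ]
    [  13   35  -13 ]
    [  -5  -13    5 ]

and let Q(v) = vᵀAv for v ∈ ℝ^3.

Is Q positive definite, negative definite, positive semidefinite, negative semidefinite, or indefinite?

Row-reducing A symmetrically gives the diagonal entries 9, 146/9, 12/73.
That gives 3 positive pivots.
Hence Q is positive definite.

positive definite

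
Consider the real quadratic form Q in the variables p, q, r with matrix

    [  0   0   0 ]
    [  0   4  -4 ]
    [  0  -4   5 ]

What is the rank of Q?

Applying the same elementary operations to the rows and columns of A produces a congruent diagonal matrix with entries 0, 4, 1.
So there are 2 positive, 1 zero pivots.
The rank is the number of nonzero pivots: 2.

2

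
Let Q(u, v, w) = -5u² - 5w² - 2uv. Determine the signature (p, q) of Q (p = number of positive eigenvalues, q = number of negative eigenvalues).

(1, 2)

Write A = [[-5, -1, 0], [-1, 0, 0], [0, 0, -5]].
Congruent diagonalization of A (simultaneous row and column reduction) yields pivots -5, 1/5, -5.
That gives 1 positive, 2 negative pivots.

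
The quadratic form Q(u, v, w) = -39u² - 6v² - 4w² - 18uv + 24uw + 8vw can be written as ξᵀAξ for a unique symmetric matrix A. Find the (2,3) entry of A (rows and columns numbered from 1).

4

The coefficient of v·w in Q is 8. For a symmetric A this equals A[2,3] + A[3,2] = 2·A[2,3].
So A[2,3] = 8/2 = 4.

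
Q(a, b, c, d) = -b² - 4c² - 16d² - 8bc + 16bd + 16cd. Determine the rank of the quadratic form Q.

2

The symmetric matrix is A = [[0, 0, 0, 0], [0, -1, -4, 8], [0, -4, -4, 8], [0, 8, 8, -16]].
Congruent diagonalization of A (simultaneous row and column reduction) yields pivots 0, -1, 12, 0.
So there are 1 positive, 1 negative, 2 zero pivots.
The rank is the number of nonzero pivots: 2.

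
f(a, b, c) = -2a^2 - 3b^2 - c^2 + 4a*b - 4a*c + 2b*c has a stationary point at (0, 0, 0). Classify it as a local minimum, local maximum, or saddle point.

The Hessian at the origin is H = [[-4, 4, -4], [4, -6, 2], [-4, 2, -2]].
Congruent diagonalization of H (simultaneous row and column reduction) yields pivots -4, -2, 4.
So there are 1 positive, 2 negative pivots.
H is indefinite, so the origin is a saddle point.

saddle point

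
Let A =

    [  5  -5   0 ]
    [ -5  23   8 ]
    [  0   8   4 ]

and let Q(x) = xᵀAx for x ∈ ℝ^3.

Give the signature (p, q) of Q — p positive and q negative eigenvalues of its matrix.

An LDLᵀ factorisation of A has diagonal entries 5, 18, 4/9.
Counting signs: 3 positive.

(3, 0)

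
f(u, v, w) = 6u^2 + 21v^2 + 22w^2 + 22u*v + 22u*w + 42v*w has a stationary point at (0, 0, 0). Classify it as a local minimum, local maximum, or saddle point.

local minimum

The Hessian at the origin is H = [[12, 22, 22], [22, 42, 42], [22, 42, 44]].
An LDLᵀ factorisation of H has diagonal entries 12, 5/3, 2.
That gives 3 positive pivots.
H is positive definite, so the origin is a strict local minimum.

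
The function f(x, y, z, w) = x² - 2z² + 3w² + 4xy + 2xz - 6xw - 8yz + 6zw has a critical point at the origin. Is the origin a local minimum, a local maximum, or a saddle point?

The Hessian at the origin is H = [[2, 4, 2, -6], [4, 0, -8, 0], [2, -8, -4, 6], [-6, 0, 6, 6]].
Applying the same elementary operations to the rows and columns of H produces a congruent diagonal matrix with entries 2, -8, 12, 3.
Counting signs: 3 positive, 1 negative.
H is indefinite, so the origin is a saddle point.

saddle point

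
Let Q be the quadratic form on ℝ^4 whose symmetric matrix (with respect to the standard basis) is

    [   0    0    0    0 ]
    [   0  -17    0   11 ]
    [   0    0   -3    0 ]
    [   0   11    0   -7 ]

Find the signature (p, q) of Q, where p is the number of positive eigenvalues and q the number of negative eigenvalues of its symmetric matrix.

Symmetric row and column elimination reduces A to a congruent diagonal form with pivots 0, -17, -3, 2/17.
That gives 1 positive, 2 negative, 1 zero pivots.

(1, 2)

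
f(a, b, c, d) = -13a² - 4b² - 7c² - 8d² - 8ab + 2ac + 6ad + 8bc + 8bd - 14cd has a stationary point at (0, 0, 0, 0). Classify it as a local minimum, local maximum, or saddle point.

The Hessian at the origin is H = [[-26, -8, 2, 6], [-8, -8, 8, 8], [2, 8, -14, -14], [6, 8, -14, -16]].
Congruent diagonalization of H (simultaneous row and column reduction) yields pivots -26, -72/13, -4, -2/3.
So there are 4 negative pivots.
H is negative definite, so the origin is a strict local maximum.

local maximum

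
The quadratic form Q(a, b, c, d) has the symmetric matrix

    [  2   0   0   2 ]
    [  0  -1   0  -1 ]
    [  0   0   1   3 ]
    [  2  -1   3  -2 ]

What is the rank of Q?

4

Applying the same elementary operations to the rows and columns of A produces a congruent diagonal matrix with entries 2, -1, 1, -12.
That gives 2 positive, 2 negative pivots.
The rank is the number of nonzero pivots: 4.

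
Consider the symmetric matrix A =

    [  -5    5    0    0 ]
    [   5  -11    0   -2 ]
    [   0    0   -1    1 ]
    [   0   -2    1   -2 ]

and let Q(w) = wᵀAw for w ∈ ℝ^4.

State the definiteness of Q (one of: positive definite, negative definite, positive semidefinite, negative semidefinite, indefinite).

Leading principal minors: Δ_1 = -5, Δ_2 = 30, Δ_3 = -30, Δ_4 = 10.
The signs alternate starting with Δ_1 < 0, so by Sylvester's criterion Q is negative definite.

negative definite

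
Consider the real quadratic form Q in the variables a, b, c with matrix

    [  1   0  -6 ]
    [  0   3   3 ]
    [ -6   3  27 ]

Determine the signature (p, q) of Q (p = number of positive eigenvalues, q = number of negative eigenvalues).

Row-reducing A symmetrically gives the diagonal entries 1, 3, -12.
That gives 2 positive, 1 negative pivots.

(2, 1)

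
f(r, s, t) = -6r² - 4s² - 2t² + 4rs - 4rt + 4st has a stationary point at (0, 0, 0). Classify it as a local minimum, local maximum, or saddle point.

The Hessian at the origin is H = [[-12, 4, -4], [4, -8, 4], [-4, 4, -4]].
Symmetric row and column elimination reduces H to a congruent diagonal form with pivots -12, -20/3, -8/5.
That gives 3 negative pivots.
H is negative definite, so the origin is a strict local maximum.

local maximum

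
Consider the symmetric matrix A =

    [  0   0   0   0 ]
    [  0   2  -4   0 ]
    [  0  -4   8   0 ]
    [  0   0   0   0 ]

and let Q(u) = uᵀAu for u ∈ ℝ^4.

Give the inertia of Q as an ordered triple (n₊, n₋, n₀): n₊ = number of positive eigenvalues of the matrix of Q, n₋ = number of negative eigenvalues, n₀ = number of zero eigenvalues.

Symmetric row and column elimination reduces A to a congruent diagonal form with pivots 0, 2, 0, 0.
So there are 1 positive, 3 zero pivots.

(1, 0, 3)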